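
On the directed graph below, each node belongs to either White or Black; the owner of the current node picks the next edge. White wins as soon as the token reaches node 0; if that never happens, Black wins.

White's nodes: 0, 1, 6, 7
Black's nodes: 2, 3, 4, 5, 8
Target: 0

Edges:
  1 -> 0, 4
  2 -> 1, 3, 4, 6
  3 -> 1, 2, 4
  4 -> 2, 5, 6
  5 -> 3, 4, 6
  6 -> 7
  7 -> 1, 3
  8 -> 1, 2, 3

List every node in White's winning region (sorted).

A0 = {0}
A1: add {1} — 1 (White) has 1→0.
A2: add {7} — 7 (White) has 7→1.
A3: add {6} — 6 (White) has 6→7.
A4 = A3; e.g. 2 (Black) can still go to 3. Fixed point.
White's winning region = {0, 1, 6, 7}.

0, 1, 6, 7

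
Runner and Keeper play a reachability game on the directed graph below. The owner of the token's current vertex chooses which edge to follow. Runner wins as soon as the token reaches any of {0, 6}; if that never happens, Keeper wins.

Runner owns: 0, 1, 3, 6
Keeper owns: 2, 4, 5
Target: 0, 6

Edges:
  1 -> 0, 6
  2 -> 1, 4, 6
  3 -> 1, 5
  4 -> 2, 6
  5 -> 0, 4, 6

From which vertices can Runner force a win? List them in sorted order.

0, 1, 3, 6

A0 = {0, 6}
A1: add {1} — 1 (Runner) has 1→0.
A2: add {3} — 3 (Runner) has 3→1.
A3 = A2; e.g. 2 (Keeper) can still go to 4. Fixed point.
Runner's winning region = {0, 1, 3, 6}.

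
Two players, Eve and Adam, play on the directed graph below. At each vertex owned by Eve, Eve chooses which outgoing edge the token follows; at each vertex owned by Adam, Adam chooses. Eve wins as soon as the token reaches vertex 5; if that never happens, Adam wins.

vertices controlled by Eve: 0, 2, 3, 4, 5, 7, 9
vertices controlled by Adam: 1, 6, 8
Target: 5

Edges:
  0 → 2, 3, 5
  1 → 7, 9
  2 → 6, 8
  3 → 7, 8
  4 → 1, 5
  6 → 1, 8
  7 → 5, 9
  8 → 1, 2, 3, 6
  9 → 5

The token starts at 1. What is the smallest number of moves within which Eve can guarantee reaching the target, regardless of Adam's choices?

A0 = {5}
A1: add {0, 4, 7, 9} — 0 (Eve) has 0→5; 4 (Eve) has 4→5; 7 (Eve) has 7→5; 9 (Eve) has 9→5.
A2: add {1, 3} — 1 (Adam): all of {7, 9} already in; 3 (Eve) has 3→7.
A3 = A2; e.g. 2 (Eve) has no edge into A2. Fixed point.
1 enters the attractor at level 2, so Eve can force the target in 2 moves from there.

2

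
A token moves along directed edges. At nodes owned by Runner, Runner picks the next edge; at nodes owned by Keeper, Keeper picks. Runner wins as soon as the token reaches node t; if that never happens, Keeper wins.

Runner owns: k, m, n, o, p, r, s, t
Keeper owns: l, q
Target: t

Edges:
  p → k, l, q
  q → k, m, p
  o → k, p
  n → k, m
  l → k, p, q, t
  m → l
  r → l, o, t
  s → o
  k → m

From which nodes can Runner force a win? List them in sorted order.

r, t

A0 = {t}
A1: add {r} — r (Runner) has r→t.
A2 = A1; e.g. k (Runner) has no edge into A1. Fixed point.
Runner's winning region = {r, t}.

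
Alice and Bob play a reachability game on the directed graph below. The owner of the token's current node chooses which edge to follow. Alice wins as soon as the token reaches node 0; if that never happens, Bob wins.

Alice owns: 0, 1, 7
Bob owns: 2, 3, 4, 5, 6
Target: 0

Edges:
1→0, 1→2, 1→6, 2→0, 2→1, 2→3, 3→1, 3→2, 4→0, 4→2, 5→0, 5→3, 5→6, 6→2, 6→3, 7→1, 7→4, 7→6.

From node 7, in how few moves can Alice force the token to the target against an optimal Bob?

2

A0 = {0}
A1: add {1} — 1 (Alice) has 1→0.
A2: add {7} — 7 (Alice) has 7→1.
A3 = A2; e.g. 2 (Bob) can still go to 3. Fixed point.
7 enters the attractor at level 2, so Alice can force the target in 2 moves from there.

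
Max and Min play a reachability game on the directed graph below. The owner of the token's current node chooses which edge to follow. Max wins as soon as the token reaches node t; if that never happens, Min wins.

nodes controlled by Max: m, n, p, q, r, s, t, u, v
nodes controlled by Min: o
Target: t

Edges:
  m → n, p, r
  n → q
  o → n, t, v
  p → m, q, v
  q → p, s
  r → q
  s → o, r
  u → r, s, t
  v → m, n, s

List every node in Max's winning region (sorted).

t, u

A0 = {t}
A1: add {u} — u (Max) has u→t.
A2 = A1; e.g. m (Max) has no edge into A1. Fixed point.
Max's winning region = {t, u}.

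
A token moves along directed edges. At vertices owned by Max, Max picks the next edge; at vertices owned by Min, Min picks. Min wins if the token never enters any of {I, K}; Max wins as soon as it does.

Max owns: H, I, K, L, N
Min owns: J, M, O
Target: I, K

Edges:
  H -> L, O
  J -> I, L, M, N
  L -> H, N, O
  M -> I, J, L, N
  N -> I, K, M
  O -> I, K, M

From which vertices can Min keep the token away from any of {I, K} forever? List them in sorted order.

A0 = {I, K}
A1: add {N} — N (Max) has N→I.
A2: add {L} — L (Max) has L→N.
A3: add {H} — H (Max) has H→L.
A4 = A3; e.g. J (Min) can still go to M. Fixed point.
Max's attractor = {H, I, K, L, N}; Min avoids the target exactly from the complement.

J, M, O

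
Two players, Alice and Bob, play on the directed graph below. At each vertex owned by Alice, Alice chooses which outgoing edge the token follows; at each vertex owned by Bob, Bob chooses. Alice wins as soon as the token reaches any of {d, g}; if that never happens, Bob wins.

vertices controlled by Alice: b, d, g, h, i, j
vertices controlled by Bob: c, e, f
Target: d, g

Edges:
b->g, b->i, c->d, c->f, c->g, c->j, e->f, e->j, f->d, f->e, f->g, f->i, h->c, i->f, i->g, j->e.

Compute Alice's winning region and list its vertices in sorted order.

b, d, g, i

A0 = {d, g}
A1: add {b, i} — b (Alice) has b→g; i (Alice) has i→g.
A2 = A1; e.g. c (Bob) can still go to f. Fixed point.
Alice's winning region = {b, d, g, i}.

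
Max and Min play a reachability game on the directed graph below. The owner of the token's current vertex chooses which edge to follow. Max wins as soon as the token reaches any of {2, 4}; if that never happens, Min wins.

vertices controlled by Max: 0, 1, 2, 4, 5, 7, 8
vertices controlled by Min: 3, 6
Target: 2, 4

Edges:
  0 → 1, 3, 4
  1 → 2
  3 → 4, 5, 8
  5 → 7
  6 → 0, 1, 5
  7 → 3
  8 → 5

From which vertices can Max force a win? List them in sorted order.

A0 = {2, 4}
A1: add {0, 1} — 0 (Max) has 0→4; 1 (Max) has 1→2.
A2 = A1; e.g. 3 (Min) can still go to 5. Fixed point.
Max's winning region = {0, 1, 2, 4}.

0, 1, 2, 4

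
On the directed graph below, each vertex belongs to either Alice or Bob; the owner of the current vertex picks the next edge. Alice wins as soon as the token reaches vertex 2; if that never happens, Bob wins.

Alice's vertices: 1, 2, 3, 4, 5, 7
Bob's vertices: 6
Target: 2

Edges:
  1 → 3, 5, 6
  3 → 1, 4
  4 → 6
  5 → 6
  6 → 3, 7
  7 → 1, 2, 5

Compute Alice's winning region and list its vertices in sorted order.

2, 7

A0 = {2}
A1: add {7} — 7 (Alice) has 7→2.
A2 = A1; e.g. 1 (Alice) has no edge into A1. Fixed point.
Alice's winning region = {2, 7}.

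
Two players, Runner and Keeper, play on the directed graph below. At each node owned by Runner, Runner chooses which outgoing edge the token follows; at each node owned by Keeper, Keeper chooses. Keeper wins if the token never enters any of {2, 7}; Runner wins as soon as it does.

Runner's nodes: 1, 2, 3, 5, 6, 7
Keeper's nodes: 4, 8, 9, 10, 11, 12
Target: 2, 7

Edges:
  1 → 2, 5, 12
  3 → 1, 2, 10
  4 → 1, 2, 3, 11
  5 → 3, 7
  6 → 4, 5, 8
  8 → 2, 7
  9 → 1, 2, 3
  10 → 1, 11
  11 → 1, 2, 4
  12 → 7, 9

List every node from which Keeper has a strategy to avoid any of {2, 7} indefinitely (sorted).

A0 = {2, 7}
A1: add {1, 3, 5, 8} — 1 (Runner) has 1→2; 3 (Runner) has 3→2; 5 (Runner) has 5→7; 8 (Keeper): all of {2, 7} already in.
A2: add {6, 9} — 6 (Runner) has 6→5; 9 (Keeper): all of {1, 2, 3} already in.
A3: add {12} — 12 (Keeper): all of {7, 9} already in.
A4 = A3; e.g. 4 (Keeper) can still go to 11. Fixed point.
Runner's attractor = {1, 2, 3, 5, 6, 7, 8, 9, 12}; Keeper avoids the target exactly from the complement.

4, 10, 11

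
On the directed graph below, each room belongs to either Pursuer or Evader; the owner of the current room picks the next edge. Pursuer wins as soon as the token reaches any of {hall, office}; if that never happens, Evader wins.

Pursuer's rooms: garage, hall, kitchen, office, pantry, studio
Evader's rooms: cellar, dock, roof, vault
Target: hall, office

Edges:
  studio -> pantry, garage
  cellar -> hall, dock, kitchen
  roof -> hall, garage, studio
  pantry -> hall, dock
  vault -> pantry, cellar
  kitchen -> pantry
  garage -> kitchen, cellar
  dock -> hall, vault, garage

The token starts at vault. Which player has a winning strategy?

A0 = {hall, office}
A1: add {pantry} — pantry (Pursuer) has pantry→hall.
A2: add {kitchen, studio} — kitchen (Pursuer) has kitchen→pantry; studio (Pursuer) has studio→pantry.
A3: add {garage} — garage (Pursuer) has garage→kitchen.
A4: add {roof} — roof (Evader): all of {hall, garage, studio} already in.
A5 = A4; e.g. vault (Evader) can still go to cellar. Fixed point.
vault never enters the attractor, so Evader can avoid the target forever.

Evader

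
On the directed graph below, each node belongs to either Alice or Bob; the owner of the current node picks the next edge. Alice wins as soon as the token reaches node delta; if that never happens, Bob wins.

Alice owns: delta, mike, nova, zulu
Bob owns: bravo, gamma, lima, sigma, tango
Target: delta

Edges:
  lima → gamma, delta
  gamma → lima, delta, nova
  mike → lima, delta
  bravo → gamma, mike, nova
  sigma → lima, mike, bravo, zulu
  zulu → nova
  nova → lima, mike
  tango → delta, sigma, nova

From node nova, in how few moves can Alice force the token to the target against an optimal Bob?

2

A0 = {delta}
A1: add {mike} — mike (Alice) has mike→delta.
A2: add {nova} — nova (Alice) has nova→mike.
nova enters the attractor at level 2, so Alice can force the target in 2 moves from there.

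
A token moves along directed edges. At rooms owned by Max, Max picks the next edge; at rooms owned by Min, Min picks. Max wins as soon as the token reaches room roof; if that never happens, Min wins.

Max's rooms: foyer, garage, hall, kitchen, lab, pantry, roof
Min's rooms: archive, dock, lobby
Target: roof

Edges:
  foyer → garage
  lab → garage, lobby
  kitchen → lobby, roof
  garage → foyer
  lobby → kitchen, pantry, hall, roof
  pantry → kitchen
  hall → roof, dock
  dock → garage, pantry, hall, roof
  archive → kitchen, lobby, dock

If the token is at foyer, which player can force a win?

Min

A0 = {roof}
A1: add {hall, kitchen} — kitchen (Max) has kitchen→roof; hall (Max) has hall→roof.
A2: add {pantry} — pantry (Max) has pantry→kitchen.
A3: add {lobby} — lobby (Min): all of {kitchen, pantry, hall, roof} already in.
A4: add {lab} — lab (Max) has lab→lobby.
A5 = A4; e.g. foyer (Max) has no edge into A4. Fixed point.
foyer never enters the attractor, so Min can avoid the target forever.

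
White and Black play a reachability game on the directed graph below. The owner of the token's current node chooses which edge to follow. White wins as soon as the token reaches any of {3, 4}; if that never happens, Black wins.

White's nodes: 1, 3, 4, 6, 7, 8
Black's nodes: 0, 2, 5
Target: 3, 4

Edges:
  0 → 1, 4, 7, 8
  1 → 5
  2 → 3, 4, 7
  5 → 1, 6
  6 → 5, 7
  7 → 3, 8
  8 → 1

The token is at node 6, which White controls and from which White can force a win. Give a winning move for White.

7

A0 = {3, 4}
A1: add {7} — 7 (White) has 7→3.
A2: add {2, 6} — 2 (Black): all of {3, 4, 7} already in; 6 (White) has 6→7.
A3 = A2; e.g. 0 (Black) can still go to 1. Fixed point.
From 6, successor 7 is in the attractor (rank 1); the other successor 5 is not.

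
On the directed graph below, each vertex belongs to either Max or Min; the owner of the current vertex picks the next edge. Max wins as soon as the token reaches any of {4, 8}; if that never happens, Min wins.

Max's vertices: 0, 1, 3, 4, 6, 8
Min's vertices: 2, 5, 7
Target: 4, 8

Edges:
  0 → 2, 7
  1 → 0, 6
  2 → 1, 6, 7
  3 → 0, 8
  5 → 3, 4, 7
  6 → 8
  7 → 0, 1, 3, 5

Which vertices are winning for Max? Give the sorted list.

1, 3, 4, 6, 8

A0 = {4, 8}
A1: add {3, 6} — 3 (Max) has 3→8; 6 (Max) has 6→8.
A2: add {1} — 1 (Max) has 1→6.
A3 = A2; e.g. 0 (Max) has no edge into A2. Fixed point.
Max's winning region = {1, 3, 4, 6, 8}.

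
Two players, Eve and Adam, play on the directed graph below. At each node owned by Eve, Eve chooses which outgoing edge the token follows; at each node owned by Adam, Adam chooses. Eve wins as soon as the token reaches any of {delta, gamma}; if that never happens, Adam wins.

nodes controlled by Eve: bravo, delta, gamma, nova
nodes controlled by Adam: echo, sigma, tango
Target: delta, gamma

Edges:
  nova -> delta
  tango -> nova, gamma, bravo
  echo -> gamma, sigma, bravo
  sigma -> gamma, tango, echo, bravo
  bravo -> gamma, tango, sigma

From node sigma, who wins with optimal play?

A0 = {delta, gamma}
A1: add {bravo, nova} — nova (Eve) has nova→delta; bravo (Eve) has bravo→gamma.
A2: add {tango} — tango (Adam): all of {nova, gamma, bravo} already in.
A3 = A2; e.g. echo (Adam) can still go to sigma. Fixed point.
sigma never enters the attractor, so Adam can avoid the target forever.

Adam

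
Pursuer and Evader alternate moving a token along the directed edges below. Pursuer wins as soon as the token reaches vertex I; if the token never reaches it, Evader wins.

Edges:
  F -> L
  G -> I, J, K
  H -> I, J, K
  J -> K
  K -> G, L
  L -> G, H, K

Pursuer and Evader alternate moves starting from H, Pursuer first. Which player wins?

Pursuer

Track states (vertex, player-to-move).
A0 = {(I,Pursuer), (I,Evader)}
A1: add {(G,Pursuer), (H,Pursuer)}.
(H,Pursuer) ∈ A1 ⇒ Pursuer forces the target.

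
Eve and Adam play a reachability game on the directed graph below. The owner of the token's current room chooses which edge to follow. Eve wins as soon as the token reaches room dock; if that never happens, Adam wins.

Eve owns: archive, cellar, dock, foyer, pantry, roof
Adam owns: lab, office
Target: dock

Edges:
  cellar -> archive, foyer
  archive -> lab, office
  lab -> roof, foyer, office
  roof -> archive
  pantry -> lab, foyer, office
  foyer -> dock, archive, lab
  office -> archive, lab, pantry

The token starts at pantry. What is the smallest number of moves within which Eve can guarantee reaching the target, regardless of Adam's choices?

A0 = {dock}
A1: add {foyer} — foyer (Eve) has foyer→dock.
A2: add {cellar, pantry} — cellar (Eve) has cellar→foyer; pantry (Eve) has pantry→foyer.
A3 = A2; e.g. archive (Eve) has no edge into A2. Fixed point.
pantry enters the attractor at level 2, so Eve can force the target in 2 moves from there.

2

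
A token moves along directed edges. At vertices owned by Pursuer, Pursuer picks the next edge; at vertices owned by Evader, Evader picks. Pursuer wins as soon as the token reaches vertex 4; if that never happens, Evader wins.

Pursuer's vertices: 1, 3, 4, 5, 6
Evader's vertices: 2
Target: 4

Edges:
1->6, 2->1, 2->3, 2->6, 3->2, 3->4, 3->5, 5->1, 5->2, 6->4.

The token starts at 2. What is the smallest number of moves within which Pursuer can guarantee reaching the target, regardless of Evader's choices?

A0 = {4}
A1: add {3, 6} — 3 (Pursuer) has 3→4; 6 (Pursuer) has 6→4.
A2: add {1} — 1 (Pursuer) has 1→6.
A3: add {2, 5} — 2 (Evader): all of {1, 3, 6} already in; 5 (Pursuer) has 5→1.
A3 = all vertices. Fixed point.
2 enters the attractor at level 3, so Pursuer can force the target in 3 moves from there.

3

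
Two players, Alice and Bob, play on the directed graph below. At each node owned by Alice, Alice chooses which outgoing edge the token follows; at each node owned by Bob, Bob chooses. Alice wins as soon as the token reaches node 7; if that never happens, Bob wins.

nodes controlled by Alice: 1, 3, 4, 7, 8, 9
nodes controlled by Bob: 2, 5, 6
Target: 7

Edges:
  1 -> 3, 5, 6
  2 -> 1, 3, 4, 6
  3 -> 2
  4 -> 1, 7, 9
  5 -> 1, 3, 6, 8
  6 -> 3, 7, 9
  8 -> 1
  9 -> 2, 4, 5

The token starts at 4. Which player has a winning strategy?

A0 = {7}
A1: add {4} — 4 (Alice) has 4→7.
4 ∈ A1, so Alice can force the target.

Alice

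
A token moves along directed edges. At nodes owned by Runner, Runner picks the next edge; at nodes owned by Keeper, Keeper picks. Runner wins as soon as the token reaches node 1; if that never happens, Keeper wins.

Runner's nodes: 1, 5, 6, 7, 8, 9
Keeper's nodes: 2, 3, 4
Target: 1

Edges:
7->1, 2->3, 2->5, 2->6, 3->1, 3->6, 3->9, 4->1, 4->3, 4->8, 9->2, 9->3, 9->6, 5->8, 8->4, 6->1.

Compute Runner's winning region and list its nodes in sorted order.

1, 3, 6, 7, 9

A0 = {1}
A1: add {6, 7} — 6 (Runner) has 6→1; 7 (Runner) has 7→1.
A2: add {9} — 9 (Runner) has 9→6.
A3: add {3} — 3 (Keeper): all of {1, 6, 9} already in.
A4 = A3; e.g. 2 (Keeper) can still go to 5. Fixed point.
Runner's winning region = {1, 3, 6, 7, 9}.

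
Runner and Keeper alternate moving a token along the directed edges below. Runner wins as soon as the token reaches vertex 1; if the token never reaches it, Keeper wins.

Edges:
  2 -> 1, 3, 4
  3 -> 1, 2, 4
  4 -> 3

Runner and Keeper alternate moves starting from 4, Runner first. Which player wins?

Track states (vertex, player-to-move).
A0 = {(1,Runner), (1,Keeper)}
A1: add {(2,Runner), (3,Runner)}.
A2: add {(4,Keeper)}.
A3 = A2; e.g. (2,Keeper) stays out. (4,Runner) never enters ⇒ Keeper avoids the target.

Keeper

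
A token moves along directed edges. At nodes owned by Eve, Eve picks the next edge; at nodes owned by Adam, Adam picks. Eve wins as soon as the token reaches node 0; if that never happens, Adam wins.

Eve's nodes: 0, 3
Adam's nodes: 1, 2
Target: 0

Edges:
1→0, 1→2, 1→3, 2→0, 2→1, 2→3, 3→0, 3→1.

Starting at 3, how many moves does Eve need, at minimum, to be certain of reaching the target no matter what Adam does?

1

A0 = {0}
A1: add {3} — 3 (Eve) has 3→0.
A2 = A1; e.g. 1 (Adam) can still go to 2. Fixed point.
3 enters the attractor at level 1, so Eve can force the target in 1 move from there.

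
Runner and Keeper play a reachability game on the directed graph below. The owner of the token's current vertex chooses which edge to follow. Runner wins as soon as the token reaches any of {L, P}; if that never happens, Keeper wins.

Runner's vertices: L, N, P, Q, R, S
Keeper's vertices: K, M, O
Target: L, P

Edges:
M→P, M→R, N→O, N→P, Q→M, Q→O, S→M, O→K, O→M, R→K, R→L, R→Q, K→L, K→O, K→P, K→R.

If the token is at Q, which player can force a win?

Runner

A0 = {L, P}
A1: add {N, R} — N (Runner) has N→P; R (Runner) has R→L.
A2: add {M} — M (Keeper): all of {P, R} already in.
A3: add {Q, S} — Q (Runner) has Q→M; S (Runner) has S→M.
A4 = A3; e.g. K (Keeper) can still go to O. Fixed point.
Q ∈ A3, so Runner can force the target.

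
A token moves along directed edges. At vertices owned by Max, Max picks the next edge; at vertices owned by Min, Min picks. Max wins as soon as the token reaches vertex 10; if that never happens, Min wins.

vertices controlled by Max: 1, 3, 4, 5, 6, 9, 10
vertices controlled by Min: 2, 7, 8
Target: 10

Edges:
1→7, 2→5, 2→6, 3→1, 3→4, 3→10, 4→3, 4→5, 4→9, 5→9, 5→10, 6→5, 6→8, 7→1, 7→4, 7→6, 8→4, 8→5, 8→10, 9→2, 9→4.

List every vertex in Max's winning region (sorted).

A0 = {10}
A1: add {3, 5} — 3 (Max) has 3→10; 5 (Max) has 5→10.
A2: add {4, 6} — 4 (Max) has 4→3; 6 (Max) has 6→5.
A3: add {2, 8, 9} — 2 (Min): all of {5, 6} already in; 8 (Min): all of {4, 5, 10} already in; 9 (Max) has 9→4.
A4 = A3; e.g. 1 (Max) has no edge into A3. Fixed point.
Max's winning region = {2, 3, 4, 5, 6, 8, 9, 10}.

2, 3, 4, 5, 6, 8, 9, 10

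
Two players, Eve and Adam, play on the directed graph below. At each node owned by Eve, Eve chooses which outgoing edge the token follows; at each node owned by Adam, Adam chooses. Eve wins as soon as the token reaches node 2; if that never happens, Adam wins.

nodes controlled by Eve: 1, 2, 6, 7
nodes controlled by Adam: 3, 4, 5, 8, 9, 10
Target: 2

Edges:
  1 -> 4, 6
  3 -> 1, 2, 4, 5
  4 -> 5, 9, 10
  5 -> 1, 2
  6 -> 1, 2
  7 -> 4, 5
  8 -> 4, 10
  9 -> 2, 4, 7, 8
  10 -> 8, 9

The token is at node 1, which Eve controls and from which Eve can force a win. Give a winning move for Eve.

A0 = {2}
A1: add {6} — 6 (Eve) has 6→2.
A2: add {1} — 1 (Eve) has 1→6.
A3: add {5} — 5 (Adam): all of {1, 2} already in.
A4: add {7} — 7 (Eve) has 7→5.
A5 = A4; e.g. 3 (Adam) can still go to 4. Fixed point.
From 1, successor 6 is in the attractor (rank 1); the other successor 4 is not.

6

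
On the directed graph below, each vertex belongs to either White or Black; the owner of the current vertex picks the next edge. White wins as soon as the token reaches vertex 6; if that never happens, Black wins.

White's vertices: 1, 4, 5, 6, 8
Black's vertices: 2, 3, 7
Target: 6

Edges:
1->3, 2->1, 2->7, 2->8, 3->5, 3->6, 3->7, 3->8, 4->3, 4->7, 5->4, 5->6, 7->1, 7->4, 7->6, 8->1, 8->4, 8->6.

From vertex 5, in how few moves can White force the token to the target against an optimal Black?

A0 = {6}
A1: add {5, 8} — 5 (White) has 5→6; 8 (White) has 8→6.
A2 = A1; e.g. 1 (White) has no edge into A1. Fixed point.
5 enters the attractor at level 1, so White can force the target in 1 move from there.

1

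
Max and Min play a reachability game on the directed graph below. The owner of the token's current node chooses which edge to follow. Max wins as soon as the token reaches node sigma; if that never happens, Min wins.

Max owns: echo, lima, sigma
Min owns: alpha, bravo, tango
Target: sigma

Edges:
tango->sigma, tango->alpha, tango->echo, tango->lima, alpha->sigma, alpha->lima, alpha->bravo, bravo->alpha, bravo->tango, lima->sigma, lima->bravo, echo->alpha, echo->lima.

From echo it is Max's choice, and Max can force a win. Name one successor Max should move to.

lima

A0 = {sigma}
A1: add {lima} — lima (Max) has lima→sigma.
A2: add {echo} — echo (Max) has echo→lima.
A3 = A2; e.g. alpha (Min) can still go to bravo. Fixed point.
From echo, successor lima is in the attractor (rank 1); the other successor alpha is not.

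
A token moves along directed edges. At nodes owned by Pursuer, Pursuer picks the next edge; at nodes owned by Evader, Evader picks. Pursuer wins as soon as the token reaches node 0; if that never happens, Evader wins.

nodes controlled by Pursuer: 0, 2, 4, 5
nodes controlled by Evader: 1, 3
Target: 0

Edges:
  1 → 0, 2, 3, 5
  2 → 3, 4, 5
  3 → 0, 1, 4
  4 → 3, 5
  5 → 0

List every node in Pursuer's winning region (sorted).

0, 2, 4, 5

A0 = {0}
A1: add {5} — 5 (Pursuer) has 5→0.
A2: add {2, 4} — 2 (Pursuer) has 2→5; 4 (Pursuer) has 4→5.
A3 = A2; e.g. 1 (Evader) can still go to 3. Fixed point.
Pursuer's winning region = {0, 2, 4, 5}.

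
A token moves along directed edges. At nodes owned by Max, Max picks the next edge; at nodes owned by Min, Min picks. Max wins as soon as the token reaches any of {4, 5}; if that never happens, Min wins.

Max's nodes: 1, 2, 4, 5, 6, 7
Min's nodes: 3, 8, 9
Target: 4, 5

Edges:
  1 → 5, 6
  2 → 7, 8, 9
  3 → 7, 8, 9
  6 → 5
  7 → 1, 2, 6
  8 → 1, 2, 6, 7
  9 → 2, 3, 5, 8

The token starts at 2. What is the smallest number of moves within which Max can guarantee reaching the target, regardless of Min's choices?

3

A0 = {4, 5}
A1: add {1, 6} — 1 (Max) has 1→5; 6 (Max) has 6→5.
A2: add {7} — 7 (Max) has 7→1.
A3: add {2} — 2 (Max) has 2→7.
2 enters the attractor at level 3, so Max can force the target in 3 moves from there.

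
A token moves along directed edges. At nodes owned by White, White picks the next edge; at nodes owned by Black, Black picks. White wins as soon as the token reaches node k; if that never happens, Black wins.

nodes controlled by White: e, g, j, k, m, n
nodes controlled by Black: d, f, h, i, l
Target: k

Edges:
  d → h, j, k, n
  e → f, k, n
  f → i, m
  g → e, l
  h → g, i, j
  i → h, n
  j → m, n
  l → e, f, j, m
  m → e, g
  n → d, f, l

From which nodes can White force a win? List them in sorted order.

A0 = {k}
A1: add {e} — e (White) has e→k.
A2: add {g, m} — g (White) has g→e; m (White) has m→e.
A3: add {j} — j (White) has j→m.
A4 = A3; e.g. d (Black) can still go to h. Fixed point.
White's winning region = {e, g, j, k, m}.

e, g, j, k, m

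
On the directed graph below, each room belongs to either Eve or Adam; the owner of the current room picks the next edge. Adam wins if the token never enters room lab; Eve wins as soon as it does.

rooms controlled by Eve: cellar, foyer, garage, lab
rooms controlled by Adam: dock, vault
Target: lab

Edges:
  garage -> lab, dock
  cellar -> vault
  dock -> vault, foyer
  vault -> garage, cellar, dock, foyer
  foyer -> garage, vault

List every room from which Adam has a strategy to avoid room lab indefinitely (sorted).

A0 = {lab}
A1: add {garage} — garage (Eve) has garage→lab.
A2: add {foyer} — foyer (Eve) has foyer→garage.
A3 = A2; e.g. cellar (Eve) has no edge into A2. Fixed point.
Eve's attractor = {foyer, garage, lab}; Adam avoids the target exactly from the complement.

cellar, dock, vault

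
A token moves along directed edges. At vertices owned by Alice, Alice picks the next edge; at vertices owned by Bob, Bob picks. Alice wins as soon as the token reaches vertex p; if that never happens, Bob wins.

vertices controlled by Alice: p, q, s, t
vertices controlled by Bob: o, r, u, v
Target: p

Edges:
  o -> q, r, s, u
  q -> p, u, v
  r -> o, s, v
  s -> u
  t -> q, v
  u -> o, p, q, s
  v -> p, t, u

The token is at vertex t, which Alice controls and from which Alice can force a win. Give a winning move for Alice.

q

A0 = {p}
A1: add {q} — q (Alice) has q→p.
A2: add {t} — t (Alice) has t→q.
A3 = A2; e.g. o (Bob) can still go to r. Fixed point.
From t, successor q is in the attractor (rank 1); the other successor v is not.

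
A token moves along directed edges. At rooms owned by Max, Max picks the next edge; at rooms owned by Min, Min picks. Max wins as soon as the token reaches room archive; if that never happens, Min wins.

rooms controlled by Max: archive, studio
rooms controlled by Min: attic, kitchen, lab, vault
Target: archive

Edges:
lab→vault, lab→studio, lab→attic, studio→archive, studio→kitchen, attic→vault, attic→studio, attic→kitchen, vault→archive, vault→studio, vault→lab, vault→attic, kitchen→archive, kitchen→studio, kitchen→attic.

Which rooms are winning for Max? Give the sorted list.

archive, studio

A0 = {archive}
A1: add {studio} — studio (Max) has studio→archive.
A2 = A1; e.g. vault (Min) can still go to lab. Fixed point.
Max's winning region = {archive, studio}.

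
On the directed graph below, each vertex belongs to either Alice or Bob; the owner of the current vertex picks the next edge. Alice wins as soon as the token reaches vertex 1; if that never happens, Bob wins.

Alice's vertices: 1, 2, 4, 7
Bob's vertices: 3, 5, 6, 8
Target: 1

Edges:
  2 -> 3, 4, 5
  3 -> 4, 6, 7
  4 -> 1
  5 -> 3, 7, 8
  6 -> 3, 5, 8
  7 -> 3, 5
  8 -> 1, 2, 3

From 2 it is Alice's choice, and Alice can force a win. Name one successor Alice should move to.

A0 = {1}
A1: add {4} — 4 (Alice) has 4→1.
A2: add {2} — 2 (Alice) has 2→4.
A3 = A2; e.g. 3 (Bob) can still go to 6. Fixed point.
From 2, successor 4 is in the attractor (rank 1); the other successors 3, 5 are not.

4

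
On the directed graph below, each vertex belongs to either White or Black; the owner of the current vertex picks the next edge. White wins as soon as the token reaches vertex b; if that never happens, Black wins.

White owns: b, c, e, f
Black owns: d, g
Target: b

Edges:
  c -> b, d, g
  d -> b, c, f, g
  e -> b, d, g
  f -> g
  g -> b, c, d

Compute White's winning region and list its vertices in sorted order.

A0 = {b}
A1: add {c, e} — c (White) has c→b; e (White) has e→b.
A2 = A1; e.g. d (Black) can still go to f. Fixed point.
White's winning region = {b, c, e}.

b, c, e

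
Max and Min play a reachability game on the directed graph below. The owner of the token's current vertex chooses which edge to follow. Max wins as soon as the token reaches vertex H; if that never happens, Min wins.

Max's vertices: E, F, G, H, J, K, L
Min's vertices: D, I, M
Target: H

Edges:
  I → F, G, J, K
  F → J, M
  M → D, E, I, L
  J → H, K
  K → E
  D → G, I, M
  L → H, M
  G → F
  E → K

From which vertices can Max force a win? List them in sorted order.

A0 = {H}
A1: add {J, L} — J (Max) has J→H; L (Max) has L→H.
A2: add {F} — F (Max) has F→J.
A3: add {G} — G (Max) has G→F.
A4 = A3; e.g. D (Min) can still go to I. Fixed point.
Max's winning region = {F, G, H, J, L}.

F, G, H, J, L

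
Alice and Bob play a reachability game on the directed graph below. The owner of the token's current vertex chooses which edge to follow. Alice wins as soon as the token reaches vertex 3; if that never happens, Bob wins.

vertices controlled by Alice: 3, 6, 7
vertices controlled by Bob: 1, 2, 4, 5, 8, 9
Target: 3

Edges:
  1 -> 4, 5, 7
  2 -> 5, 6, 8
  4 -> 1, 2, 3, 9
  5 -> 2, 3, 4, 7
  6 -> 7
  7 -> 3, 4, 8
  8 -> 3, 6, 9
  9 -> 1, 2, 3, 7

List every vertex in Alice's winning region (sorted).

A0 = {3}
A1: add {7} — 7 (Alice) has 7→3.
A2: add {6} — 6 (Alice) has 6→7.
A3 = A2; e.g. 1 (Bob) can still go to 4. Fixed point.
Alice's winning region = {3, 6, 7}.

3, 6, 7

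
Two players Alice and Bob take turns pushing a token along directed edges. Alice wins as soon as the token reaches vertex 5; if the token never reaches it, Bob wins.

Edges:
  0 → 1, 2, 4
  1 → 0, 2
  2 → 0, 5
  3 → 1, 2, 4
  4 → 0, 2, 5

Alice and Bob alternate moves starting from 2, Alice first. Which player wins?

Alice

Track states (vertex, player-to-move).
A0 = {(5,Alice), (5,Bob)}
A1: add {(2,Alice), (4,Alice)}.
(2,Alice) ∈ A1 ⇒ Alice forces the target.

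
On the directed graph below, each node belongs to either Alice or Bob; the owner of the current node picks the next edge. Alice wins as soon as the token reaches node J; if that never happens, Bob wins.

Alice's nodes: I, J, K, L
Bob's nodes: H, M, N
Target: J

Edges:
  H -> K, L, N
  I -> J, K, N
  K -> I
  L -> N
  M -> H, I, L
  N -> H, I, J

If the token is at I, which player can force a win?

A0 = {J}
A1: add {I} — I (Alice) has I→J.
I ∈ A1, so Alice can force the target.

Alice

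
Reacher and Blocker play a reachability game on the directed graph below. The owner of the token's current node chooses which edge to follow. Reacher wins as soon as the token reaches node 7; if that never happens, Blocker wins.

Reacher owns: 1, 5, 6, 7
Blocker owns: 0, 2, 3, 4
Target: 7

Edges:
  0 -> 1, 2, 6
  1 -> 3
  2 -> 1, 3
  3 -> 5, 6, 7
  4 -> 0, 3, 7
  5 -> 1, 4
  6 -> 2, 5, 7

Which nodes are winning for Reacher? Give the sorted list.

6, 7

A0 = {7}
A1: add {6} — 6 (Reacher) has 6→7.
A2 = A1; e.g. 0 (Blocker) can still go to 1. Fixed point.
Reacher's winning region = {6, 7}.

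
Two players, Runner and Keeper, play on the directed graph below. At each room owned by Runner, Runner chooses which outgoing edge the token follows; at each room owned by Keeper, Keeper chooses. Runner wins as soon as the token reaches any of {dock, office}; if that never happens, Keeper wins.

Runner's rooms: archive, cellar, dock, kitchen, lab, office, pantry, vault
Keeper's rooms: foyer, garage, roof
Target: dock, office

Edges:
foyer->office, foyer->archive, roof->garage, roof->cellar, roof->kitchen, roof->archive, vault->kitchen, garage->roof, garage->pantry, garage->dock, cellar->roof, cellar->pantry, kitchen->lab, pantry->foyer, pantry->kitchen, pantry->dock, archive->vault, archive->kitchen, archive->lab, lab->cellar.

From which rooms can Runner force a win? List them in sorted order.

A0 = {dock, office}
A1: add {pantry} — pantry (Runner) has pantry→dock.
A2: add {cellar} — cellar (Runner) has cellar→pantry.
A3: add {lab} — lab (Runner) has lab→cellar.
A4: add {archive, kitchen} — kitchen (Runner) has kitchen→lab; archive (Runner) has archive→lab.
A5: add {foyer, vault} — foyer (Keeper): all of {office, archive} already in; vault (Runner) has vault→kitchen.
A6 = A5; e.g. roof (Keeper) can still go to garage. Fixed point.
Runner's winning region = {archive, cellar, dock, foyer, kitchen, lab, office, pantry, vault}.

archive, cellar, dock, foyer, kitchen, lab, office, pantry, vault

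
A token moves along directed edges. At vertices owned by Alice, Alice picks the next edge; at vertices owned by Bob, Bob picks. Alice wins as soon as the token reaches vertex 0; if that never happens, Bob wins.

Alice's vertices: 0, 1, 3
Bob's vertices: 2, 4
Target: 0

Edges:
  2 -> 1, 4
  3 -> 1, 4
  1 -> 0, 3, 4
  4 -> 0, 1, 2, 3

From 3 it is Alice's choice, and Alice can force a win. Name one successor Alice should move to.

A0 = {0}
A1: add {1} — 1 (Alice) has 1→0.
A2: add {3} — 3 (Alice) has 3→1.
A3 = A2; e.g. 2 (Bob) can still go to 4. Fixed point.
From 3, successor 1 is in the attractor (rank 1); the other successor 4 is not.

1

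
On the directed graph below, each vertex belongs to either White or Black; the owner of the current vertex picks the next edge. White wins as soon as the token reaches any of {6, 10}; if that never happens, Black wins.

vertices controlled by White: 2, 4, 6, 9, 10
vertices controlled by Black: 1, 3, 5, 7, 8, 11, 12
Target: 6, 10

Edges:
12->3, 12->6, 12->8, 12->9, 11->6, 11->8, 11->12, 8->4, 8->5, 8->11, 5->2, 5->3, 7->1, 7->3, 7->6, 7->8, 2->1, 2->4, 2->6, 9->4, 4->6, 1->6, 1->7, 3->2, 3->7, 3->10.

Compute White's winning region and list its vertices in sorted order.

2, 4, 6, 9, 10

A0 = {6, 10}
A1: add {2, 4} — 2 (White) has 2→6; 4 (White) has 4→6.
A2: add {9} — 9 (White) has 9→4.
A3 = A2; e.g. 1 (Black) can still go to 7. Fixed point.
White's winning region = {2, 4, 6, 9, 10}.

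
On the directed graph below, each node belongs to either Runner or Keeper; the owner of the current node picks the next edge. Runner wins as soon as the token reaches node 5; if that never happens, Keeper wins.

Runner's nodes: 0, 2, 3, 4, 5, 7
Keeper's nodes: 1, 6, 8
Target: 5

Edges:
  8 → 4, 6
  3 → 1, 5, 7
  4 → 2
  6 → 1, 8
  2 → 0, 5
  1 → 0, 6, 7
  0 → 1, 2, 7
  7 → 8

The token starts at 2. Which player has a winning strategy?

Runner

A0 = {5}
A1: add {2, 3} — 2 (Runner) has 2→5; 3 (Runner) has 3→5.
2 ∈ A1, so Runner can force the target.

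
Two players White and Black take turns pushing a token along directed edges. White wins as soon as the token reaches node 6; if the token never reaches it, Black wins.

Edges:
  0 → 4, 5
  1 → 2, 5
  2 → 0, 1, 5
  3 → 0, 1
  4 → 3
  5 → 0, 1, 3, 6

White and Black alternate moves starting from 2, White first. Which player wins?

Track states (vertex, player-to-move).
A0 = {(6,White), (6,Black)}
A1: add {(5,White)}.
A2 = A1; e.g. (0,White) stays out. (2,White) never enters ⇒ Black avoids the target.

Black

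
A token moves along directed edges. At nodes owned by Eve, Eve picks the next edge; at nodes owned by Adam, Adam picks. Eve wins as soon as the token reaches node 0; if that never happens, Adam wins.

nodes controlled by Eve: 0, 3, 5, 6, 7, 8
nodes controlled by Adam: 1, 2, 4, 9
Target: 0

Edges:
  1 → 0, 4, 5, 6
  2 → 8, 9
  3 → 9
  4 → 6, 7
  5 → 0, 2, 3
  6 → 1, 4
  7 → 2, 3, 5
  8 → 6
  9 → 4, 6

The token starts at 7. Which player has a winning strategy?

A0 = {0}
A1: add {5} — 5 (Eve) has 5→0.
A2: add {7} — 7 (Eve) has 7→5.
A3 = A2; e.g. 1 (Adam) can still go to 4. Fixed point.
7 ∈ A2, so Eve can force the target.

Eve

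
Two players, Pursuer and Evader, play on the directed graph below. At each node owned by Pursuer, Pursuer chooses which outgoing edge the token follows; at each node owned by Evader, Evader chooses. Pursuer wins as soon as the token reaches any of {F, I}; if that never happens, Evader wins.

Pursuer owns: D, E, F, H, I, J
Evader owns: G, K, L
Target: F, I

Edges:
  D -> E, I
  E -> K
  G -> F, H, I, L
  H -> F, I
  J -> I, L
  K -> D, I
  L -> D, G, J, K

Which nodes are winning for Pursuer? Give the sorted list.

A0 = {F, I}
A1: add {D, H, J} — D (Pursuer) has D→I; H (Pursuer) has H→F; J (Pursuer) has J→I.
A2: add {K} — K (Evader): all of {D, I} already in.
A3: add {E} — E (Pursuer) has E→K.
A4 = A3; e.g. G (Evader) can still go to L. Fixed point.
Pursuer's winning region = {D, E, F, H, I, J, K}.

D, E, F, H, I, J, K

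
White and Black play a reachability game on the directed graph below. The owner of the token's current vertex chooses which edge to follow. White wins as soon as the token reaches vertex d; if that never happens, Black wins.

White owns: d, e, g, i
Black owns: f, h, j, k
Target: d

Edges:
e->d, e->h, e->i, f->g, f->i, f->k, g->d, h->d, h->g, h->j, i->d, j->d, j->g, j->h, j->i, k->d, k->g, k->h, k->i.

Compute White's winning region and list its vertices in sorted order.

d, e, g, i

A0 = {d}
A1: add {e, g, i} — e (White) has e→d; g (White) has g→d; i (White) has i→d.
A2 = A1; e.g. f (Black) can still go to k. Fixed point.
White's winning region = {d, e, g, i}.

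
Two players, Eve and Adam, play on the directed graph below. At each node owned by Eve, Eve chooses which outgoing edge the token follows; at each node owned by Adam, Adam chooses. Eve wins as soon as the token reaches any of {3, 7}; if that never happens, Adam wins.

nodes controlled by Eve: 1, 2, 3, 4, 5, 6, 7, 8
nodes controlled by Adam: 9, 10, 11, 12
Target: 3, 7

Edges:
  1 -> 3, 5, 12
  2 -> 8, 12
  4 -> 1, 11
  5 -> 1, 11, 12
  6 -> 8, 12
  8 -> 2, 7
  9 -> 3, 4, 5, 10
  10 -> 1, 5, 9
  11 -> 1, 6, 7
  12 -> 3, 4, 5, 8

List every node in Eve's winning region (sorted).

1, 2, 3, 4, 5, 6, 7, 8, 11, 12

A0 = {3, 7}
A1: add {1, 8} — 1 (Eve) has 1→3; 8 (Eve) has 8→7.
A2: add {2, 4, 5, 6} — 2 (Eve) has 2→8; 4 (Eve) has 4→1; 5 (Eve) has 5→1; 6 (Eve) has 6→8.
A3: add {11, 12} — 11 (Adam): all of {1, 6, 7} already in; 12 (Adam): all of {3, 4, 5, 8} already in.
A4 = A3; e.g. 9 (Adam) can still go to 10. Fixed point.
Eve's winning region = {1, 2, 3, 4, 5, 6, 7, 8, 11, 12}.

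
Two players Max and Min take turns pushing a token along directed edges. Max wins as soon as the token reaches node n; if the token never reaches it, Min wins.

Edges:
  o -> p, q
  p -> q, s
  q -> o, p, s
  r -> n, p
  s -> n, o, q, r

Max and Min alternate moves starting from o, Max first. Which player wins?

Min

Track states (vertex, player-to-move).
A0 = {(n,Max), (n,Min)}
A1: add {(r,Max), (s,Max)}.
A2 = A1; e.g. (o,Max) stays out. (o,Max) never enters ⇒ Min avoids the target.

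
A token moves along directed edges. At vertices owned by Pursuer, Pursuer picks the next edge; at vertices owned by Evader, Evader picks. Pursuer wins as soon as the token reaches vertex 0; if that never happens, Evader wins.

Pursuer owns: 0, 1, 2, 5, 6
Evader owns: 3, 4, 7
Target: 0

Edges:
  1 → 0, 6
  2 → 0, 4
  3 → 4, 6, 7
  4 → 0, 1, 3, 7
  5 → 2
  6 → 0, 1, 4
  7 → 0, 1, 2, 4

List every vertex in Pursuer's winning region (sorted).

A0 = {0}
A1: add {1, 2, 6} — 1 (Pursuer) has 1→0; 2 (Pursuer) has 2→0; 6 (Pursuer) has 6→0.
A2: add {5} — 5 (Pursuer) has 5→2.
A3 = A2; e.g. 3 (Evader) can still go to 4. Fixed point.
Pursuer's winning region = {0, 1, 2, 5, 6}.

0, 1, 2, 5, 6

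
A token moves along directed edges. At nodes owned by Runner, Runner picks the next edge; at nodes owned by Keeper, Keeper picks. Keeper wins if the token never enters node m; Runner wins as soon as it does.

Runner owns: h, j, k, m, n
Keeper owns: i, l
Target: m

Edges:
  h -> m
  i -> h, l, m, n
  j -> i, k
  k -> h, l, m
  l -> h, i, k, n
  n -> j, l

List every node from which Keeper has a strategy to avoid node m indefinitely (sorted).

A0 = {m}
A1: add {h, k} — h (Runner) has h→m; k (Runner) has k→m.
A2: add {j} — j (Runner) has j→k.
A3: add {n} — n (Runner) has n→j.
A4 = A3; e.g. i (Keeper) can still go to l. Fixed point.
Runner's attractor = {h, j, k, m, n}; Keeper avoids the target exactly from the complement.

i, l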